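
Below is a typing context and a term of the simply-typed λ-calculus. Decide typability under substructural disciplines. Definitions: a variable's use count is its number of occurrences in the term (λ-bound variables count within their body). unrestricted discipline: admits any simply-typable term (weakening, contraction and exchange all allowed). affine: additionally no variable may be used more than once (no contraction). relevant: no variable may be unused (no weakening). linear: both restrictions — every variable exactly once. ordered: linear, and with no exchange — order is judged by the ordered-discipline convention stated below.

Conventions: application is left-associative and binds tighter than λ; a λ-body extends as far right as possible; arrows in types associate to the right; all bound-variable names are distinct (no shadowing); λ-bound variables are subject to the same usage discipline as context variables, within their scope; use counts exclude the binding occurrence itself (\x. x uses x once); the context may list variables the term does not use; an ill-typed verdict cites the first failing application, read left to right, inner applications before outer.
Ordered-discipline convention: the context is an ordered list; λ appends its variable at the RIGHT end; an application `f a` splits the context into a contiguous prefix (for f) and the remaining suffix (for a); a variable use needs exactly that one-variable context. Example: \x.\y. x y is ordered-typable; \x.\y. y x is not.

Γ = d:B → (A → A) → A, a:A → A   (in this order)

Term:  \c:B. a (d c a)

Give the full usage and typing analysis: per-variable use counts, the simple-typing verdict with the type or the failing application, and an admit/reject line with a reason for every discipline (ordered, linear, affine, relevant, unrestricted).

variable uses: d: 1×, a: 2×, c (λ-bound): 1×
order of uses: a, d, c, a
typing: well-typed at B → A
ordered: ✗, uses contraction: a ×2
linear: ✗, uses contraction: a ×2
affine: ✗, uses contraction: a ×2
relevant: ✓, none of d, a, c goes unused
unrestricted: ✓, typability at B → A is all that's needed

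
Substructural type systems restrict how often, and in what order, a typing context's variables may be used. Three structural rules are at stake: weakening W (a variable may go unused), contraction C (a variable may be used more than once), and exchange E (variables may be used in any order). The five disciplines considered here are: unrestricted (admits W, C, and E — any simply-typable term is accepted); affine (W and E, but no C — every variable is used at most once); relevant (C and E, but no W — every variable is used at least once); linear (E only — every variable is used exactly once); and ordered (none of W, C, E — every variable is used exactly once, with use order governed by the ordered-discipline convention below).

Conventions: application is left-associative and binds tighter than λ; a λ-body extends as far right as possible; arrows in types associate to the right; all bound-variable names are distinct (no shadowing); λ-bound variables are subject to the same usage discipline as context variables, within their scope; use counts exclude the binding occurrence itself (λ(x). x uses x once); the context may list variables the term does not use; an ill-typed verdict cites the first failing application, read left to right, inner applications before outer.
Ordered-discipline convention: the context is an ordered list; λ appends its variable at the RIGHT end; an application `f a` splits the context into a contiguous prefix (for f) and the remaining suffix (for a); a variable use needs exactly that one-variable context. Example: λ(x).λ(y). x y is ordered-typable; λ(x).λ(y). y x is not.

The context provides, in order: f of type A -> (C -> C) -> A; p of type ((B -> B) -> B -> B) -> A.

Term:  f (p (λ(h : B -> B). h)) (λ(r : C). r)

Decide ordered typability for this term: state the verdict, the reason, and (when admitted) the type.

yes — single-use (f, p, h, r), ordered derivation ok; term : A
variable uses: f ×1; p ×1; h (bound) ×1; r (bound) ×1
uses in reading order: f, p, h, r
typing: well-typed at A
summary: ordered ✓, linear ✓, affine ✓, relevant ✓, unrestricted ✓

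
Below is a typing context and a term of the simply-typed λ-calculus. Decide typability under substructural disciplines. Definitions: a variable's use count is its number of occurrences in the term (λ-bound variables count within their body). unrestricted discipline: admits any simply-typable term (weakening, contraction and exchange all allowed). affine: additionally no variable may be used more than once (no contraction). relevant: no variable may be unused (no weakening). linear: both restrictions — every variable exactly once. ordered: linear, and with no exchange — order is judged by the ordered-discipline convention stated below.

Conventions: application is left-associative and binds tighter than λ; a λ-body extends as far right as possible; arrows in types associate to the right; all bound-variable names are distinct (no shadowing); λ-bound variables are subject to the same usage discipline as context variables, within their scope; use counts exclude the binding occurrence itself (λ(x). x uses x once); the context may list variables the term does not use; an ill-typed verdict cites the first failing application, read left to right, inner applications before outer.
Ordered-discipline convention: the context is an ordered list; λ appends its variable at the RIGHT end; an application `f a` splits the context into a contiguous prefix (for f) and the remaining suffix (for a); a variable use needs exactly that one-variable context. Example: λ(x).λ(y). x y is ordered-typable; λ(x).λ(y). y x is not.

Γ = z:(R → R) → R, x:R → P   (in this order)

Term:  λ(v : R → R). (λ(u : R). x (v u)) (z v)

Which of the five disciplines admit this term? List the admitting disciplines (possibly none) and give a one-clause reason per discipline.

accepted by: relevant, unrestricted
counts: z: 1×, x: 1×, v (bound): 2×, u (bound): 1×
order of uses: x, v, u, z, v
typing: well-typed at (R → R) → P
ordered: ✗, needs contraction — v ×2
linear: ✗, needs contraction — v ×2
affine: ✗, needs contraction — v ×2
relevant: ✓, at least one use each (z, x, v, u)
unrestricted: ✓, simply typable at (R → R) → P; W, C, E all held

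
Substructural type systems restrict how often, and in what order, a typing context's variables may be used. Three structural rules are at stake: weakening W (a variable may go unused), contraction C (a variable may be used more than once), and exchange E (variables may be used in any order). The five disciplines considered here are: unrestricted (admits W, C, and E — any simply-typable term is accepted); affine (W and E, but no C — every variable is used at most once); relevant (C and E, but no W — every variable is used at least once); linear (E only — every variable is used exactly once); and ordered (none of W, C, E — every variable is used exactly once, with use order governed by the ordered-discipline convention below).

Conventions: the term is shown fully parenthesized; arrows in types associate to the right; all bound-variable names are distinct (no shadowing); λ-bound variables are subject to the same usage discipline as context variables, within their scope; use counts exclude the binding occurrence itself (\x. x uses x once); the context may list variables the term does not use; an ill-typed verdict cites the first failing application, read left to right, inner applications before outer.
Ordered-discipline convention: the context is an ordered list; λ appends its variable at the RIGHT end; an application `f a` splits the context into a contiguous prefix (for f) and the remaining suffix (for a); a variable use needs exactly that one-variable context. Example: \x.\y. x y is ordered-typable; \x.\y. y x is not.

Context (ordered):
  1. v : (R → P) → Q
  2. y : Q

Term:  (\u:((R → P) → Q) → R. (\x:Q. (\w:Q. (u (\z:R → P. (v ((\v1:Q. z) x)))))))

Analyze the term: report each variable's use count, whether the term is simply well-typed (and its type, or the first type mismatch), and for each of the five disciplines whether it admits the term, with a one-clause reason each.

use counts: v: 1×, y: 0×, u [bound]: 1×, x [bound]: 1×, w [bound]: 0×, z [bound]: 1×, v1 [bound]: 0×
use order (left to right): u, v, z, x
typing: ✓ — (((R → P) → Q) → R) → Q → Q → R
ordered: ✗ — unused: y, w, v1 — weakening required
linear: ✗ — unused: y, w, v1 — weakening required
affine: ✓ — none of v, y, u, x, w, z, v1 used more than once
relevant: ✗ — unused: y, w, v1 — weakening required
unrestricted: ✓ — well-typed at (((R → P) → Q) → R) → Q → Q → R; no restrictions here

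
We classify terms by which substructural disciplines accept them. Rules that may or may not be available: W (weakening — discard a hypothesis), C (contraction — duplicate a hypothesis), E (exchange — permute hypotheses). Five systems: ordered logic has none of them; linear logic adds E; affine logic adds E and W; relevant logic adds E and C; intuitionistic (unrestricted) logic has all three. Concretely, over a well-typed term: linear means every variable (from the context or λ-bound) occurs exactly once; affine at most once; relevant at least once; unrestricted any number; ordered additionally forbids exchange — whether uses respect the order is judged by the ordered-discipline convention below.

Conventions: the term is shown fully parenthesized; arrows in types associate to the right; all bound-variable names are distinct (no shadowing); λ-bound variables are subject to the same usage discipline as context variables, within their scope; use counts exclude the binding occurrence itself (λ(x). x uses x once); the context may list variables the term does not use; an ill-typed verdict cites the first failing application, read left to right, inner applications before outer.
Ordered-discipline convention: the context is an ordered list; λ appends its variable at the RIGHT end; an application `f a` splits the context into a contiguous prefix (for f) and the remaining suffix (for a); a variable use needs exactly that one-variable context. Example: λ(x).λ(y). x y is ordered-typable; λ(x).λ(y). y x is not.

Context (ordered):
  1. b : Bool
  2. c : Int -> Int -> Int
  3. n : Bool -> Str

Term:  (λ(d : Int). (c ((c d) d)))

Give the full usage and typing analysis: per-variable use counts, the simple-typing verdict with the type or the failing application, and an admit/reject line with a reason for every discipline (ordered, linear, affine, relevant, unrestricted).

use counts: b=0, c=2, n=0, d [bound]=2
left-to-right use order: c, c, d, d
typing: well-typed — term : Int -> Int -> Int
ordered: ✗, needs contraction — c ×2, d ×2; needs weakening: b, n unused
linear: ✗, needs contraction — c ×2, d ×2; needs weakening: b, n unused
affine: ✗, needs contraction — c ×2, d ×2
relevant: ✗, needs weakening: b, n unused
unrestricted: ✓, simply typable at Int -> Int -> Int; W, C, E all held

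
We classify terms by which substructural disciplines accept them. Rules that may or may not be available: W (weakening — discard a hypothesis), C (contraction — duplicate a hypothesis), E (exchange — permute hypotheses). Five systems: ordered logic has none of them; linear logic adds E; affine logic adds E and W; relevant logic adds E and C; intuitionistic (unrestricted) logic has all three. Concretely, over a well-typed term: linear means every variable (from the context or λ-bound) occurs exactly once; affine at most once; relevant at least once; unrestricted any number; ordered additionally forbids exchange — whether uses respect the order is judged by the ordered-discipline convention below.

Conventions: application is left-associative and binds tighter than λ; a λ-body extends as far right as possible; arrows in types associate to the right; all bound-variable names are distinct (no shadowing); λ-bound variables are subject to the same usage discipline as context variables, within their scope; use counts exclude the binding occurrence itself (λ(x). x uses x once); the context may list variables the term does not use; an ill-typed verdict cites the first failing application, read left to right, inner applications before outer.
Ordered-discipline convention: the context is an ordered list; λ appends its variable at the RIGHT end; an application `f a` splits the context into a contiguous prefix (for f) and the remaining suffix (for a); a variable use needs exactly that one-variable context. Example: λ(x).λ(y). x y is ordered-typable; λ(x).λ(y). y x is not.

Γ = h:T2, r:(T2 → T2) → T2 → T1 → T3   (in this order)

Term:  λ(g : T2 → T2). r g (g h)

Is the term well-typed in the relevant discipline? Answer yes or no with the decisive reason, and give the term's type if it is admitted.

yes — none of h, r, g goes unused; term : (T2 → T2) → T1 → T3
use counts: h ×1; r ×1; g (λ-bound) ×2
left-to-right use order: r, g, g, h
typing: well-typed at (T2 → T2) → T1 → T3
across the five disciplines: ordered ✗ | linear ✗ | affine ✗ | relevant ✓ | unrestricted ✓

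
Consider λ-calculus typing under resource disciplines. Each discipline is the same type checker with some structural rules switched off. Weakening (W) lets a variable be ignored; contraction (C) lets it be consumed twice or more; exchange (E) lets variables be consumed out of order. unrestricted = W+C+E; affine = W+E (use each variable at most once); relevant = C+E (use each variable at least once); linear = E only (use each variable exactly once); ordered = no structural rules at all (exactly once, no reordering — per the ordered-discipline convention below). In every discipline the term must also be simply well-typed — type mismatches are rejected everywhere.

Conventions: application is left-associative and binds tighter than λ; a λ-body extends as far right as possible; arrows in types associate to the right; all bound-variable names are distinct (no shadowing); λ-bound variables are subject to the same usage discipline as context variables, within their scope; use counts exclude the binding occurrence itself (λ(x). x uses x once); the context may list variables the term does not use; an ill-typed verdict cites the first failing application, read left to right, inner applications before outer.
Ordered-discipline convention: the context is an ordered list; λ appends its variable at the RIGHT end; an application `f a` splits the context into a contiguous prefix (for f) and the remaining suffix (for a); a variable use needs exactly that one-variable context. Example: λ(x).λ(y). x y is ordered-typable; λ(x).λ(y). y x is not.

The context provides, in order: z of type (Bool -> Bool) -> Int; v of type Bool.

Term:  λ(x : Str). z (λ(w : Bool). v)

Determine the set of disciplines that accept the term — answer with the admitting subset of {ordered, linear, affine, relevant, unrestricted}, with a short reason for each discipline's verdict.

admitted in: affine, unrestricted
counts: z ×1, v ×1, x (λ-bound) ×0, w (λ-bound) ×0
use order (left to right): z, v
typing: well-typed at Str -> Int
ordered ✗ (x, w never used (weakening))
linear ✗ (x, w never used (weakening))
affine ✓ (at most one use each (z, v, x, w))
relevant ✗ (x, w never used (weakening))
unrestricted ✓ (type-checks (Str -> Int) and nothing is barred)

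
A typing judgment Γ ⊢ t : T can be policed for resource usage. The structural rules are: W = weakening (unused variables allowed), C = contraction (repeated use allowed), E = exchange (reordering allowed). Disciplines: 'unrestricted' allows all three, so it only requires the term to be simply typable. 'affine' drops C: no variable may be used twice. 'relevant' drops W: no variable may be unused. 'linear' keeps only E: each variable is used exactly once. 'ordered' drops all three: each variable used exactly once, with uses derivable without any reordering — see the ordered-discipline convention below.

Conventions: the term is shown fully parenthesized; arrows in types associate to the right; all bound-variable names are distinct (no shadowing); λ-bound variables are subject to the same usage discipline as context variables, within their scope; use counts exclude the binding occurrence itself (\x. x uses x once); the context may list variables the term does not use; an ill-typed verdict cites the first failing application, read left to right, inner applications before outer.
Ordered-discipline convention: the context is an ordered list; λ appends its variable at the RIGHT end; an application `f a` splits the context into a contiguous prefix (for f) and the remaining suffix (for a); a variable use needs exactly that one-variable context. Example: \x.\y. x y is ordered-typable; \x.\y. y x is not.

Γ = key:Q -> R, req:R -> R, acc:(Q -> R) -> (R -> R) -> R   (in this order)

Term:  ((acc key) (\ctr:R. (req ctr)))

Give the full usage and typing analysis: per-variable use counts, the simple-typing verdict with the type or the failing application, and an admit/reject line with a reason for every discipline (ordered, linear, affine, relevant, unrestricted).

variable uses: key ×1, req ×1, acc ×1, ctr (bound) ×1
left-to-right use order: acc, key, req, ctr
typing: well-typed at R
ordered ✗ (use order acc, key, req, ctr needs exchange)
linear ✓ (key, req, acc, ctr: one use apiece)
affine ✓ (no duplicate uses among key, req, acc, ctr)
relevant ✓ (at least one use each (key, req, acc, ctr))
unrestricted ✓ (type-checks (R) and nothing is barred)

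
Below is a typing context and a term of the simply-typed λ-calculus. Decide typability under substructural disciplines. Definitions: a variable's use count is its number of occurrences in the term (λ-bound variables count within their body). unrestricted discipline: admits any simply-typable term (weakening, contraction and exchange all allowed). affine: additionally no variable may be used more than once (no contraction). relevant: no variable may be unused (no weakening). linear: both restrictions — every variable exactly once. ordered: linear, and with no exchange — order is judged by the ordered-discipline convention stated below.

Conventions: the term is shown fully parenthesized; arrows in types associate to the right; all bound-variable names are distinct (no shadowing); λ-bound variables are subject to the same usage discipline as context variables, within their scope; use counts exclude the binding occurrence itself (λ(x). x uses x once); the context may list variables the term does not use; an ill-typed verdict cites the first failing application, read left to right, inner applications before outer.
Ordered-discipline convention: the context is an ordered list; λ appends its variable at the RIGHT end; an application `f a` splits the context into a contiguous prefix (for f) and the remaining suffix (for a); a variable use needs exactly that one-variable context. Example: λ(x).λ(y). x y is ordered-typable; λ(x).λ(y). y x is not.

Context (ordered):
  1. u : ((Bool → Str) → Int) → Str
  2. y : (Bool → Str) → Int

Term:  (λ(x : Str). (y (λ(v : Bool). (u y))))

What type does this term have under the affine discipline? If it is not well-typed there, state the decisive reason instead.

not well-typed under affine — repeated use of y ×2
variable uses: u: 1; y: 2; x (λ-bound): 0; v (λ-bound): 0
uses in reading order: y, u, y
typing: ✓ — Str → Int
all disciplines: ordered ✗ | linear ✗ | affine ✗ | relevant ✗ | unrestricted ✓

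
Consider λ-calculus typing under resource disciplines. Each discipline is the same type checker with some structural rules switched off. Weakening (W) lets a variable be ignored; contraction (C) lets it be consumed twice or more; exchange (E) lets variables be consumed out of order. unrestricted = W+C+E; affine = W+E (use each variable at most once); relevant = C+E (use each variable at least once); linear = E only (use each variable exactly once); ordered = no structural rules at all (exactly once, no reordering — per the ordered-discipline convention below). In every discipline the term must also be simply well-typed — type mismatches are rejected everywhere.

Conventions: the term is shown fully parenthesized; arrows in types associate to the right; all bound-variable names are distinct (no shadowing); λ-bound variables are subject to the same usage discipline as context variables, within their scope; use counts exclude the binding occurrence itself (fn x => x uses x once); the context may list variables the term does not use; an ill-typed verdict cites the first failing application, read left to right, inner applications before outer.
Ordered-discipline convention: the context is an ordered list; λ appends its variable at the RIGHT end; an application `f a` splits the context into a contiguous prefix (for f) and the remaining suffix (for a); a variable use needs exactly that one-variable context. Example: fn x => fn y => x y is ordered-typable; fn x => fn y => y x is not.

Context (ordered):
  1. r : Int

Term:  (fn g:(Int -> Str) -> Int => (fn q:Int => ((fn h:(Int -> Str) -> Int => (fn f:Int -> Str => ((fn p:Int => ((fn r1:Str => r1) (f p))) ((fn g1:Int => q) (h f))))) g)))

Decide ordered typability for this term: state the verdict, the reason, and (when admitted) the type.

no — uses contraction: f ×2; unused: r, g1 — weakening required
counts: r: 0; g [bound]: 1; q [bound]: 1; h [bound]: 1; f [bound]: 2; p [bound]: 1; r1 [bound]: 1; g1 [bound]: 0
order of uses: r1, f, p, q, h, f, g
typing: well-typed — term : ((Int -> Str) -> Int) -> Int -> (Int -> Str) -> Str
all disciplines: ordered ✗ · linear ✗ · affine ✗ · relevant ✗ · unrestricted ✓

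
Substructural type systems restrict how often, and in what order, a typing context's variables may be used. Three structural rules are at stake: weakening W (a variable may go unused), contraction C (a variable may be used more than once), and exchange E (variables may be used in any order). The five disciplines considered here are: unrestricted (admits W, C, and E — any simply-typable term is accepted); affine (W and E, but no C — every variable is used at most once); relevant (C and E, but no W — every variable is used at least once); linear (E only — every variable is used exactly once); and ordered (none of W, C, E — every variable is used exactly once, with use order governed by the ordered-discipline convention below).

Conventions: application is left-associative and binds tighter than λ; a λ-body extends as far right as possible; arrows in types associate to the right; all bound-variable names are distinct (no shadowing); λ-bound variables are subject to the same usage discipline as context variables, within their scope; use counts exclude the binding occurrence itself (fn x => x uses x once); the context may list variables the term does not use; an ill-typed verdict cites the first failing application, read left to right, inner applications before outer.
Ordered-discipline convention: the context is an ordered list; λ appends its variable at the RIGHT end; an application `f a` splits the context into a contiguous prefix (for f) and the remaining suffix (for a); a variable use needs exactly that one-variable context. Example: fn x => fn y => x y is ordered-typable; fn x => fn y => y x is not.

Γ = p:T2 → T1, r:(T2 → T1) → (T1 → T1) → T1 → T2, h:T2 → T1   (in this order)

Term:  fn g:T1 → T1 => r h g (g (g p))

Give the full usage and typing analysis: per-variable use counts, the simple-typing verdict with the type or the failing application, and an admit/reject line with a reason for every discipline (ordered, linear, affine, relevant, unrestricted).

variable uses: p=1, r=1, h=1, g [bound]=3
use order (left to right): r, h, g, g, g, p
typing: ill-typed: an argument T2 → T1 mismatches the expected T1
ordered: ✗, the type mismatch rejects it
linear: ✗, not simply typable
affine: ✗, fails simple typing
relevant: ✗, a type mismatch blocks all five
unrestricted: ✗, the type mismatch rejects it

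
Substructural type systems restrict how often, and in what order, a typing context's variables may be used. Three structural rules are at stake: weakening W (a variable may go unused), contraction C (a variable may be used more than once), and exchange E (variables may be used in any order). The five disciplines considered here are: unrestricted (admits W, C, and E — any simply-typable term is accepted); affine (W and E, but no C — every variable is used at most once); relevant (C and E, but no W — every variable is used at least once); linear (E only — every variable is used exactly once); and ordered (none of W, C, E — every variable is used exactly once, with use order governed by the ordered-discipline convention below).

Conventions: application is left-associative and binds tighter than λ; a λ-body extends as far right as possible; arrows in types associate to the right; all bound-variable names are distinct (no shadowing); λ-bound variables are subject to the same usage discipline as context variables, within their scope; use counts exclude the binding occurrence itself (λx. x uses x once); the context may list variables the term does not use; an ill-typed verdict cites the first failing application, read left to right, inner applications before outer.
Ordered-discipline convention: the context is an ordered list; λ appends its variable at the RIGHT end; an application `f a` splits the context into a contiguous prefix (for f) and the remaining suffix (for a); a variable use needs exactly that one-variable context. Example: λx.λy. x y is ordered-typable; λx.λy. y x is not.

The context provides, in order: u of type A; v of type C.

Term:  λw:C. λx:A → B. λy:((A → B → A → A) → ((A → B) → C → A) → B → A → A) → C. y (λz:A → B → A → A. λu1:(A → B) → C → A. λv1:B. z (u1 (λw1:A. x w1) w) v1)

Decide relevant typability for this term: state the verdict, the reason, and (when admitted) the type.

no — u, v never used (weakening)
use counts: u: 0; v: 0; w [bound]: 1; x [bound]: 1; y [bound]: 1; z [bound]: 1; u1 [bound]: 1; v1 [bound]: 1; w1 [bound]: 1
uses in reading order: y, z, u1, x, w1, w, v1
typing: ✓ — C → (A → B) → (((A → B → A → A) → ((A → B) → C → A) → B → A → A) → C) → C
summary: ordered ✗; linear ✗; affine ✓; relevant ✗; unrestricted ✓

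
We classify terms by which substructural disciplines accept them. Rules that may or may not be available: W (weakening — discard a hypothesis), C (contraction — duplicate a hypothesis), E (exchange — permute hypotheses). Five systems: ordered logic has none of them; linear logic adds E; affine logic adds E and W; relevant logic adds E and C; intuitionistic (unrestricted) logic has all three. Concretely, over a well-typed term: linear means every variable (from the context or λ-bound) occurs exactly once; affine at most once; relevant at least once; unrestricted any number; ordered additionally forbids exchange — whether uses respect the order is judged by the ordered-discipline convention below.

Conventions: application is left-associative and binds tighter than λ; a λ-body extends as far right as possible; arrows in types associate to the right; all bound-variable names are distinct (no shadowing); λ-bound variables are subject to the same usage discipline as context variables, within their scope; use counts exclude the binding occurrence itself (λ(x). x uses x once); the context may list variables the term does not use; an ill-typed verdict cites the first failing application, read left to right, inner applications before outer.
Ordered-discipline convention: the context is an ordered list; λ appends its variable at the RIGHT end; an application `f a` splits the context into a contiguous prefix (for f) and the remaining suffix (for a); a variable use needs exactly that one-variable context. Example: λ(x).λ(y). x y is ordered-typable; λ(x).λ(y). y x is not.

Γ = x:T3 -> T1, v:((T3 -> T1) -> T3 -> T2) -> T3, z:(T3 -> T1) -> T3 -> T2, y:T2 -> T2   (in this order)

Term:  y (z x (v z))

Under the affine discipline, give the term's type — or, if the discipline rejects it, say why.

not well-typed under affine — needs contraction — z ×2
use counts: x=1, v=1, z=2, y=1
left-to-right use order: y, z, x, v, z
typing: well-typed at T2
all disciplines: ordered ✗; linear ✗; affine ✗; relevant ✓; unrestricted ✓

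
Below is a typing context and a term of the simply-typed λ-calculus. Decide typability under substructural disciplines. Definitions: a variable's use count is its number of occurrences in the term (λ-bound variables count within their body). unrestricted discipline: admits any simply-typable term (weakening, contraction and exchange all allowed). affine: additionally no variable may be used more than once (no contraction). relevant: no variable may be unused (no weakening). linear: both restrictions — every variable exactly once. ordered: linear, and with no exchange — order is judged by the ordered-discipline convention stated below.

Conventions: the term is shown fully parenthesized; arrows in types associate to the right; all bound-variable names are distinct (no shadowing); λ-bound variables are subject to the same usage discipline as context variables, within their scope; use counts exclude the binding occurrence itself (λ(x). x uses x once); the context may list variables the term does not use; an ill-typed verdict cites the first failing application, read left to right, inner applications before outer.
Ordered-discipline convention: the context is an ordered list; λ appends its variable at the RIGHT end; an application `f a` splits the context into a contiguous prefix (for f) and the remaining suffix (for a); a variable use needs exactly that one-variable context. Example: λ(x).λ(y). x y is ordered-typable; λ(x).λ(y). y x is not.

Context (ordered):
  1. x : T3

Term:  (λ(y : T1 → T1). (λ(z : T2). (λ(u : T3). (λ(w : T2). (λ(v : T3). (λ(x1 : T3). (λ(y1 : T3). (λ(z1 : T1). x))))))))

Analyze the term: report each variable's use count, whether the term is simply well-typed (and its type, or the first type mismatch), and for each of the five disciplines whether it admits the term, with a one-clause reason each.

use counts: x ×1; y (bound) ×0; z (bound) ×0; u (bound) ×0; w (bound) ×0; v (bound) ×0; x1 (bound) ×0; y1 (bound) ×0; z1 (bound) ×0
use order (left to right): x
typing: the term checks, with type (T1 → T1) → T2 → T3 → T2 → T3 → T3 → T3 → T1 → T3
ordered ✗ (unused: y, z, u, w, v, x1, y1, z1 — weakening required)
linear ✗ (unused: y, z, u, w, v, x1, y1, z1 — weakening required)
affine ✓ (none of x, y, z, u, w, v, x1, y1, z1 used more than once)
relevant ✗ (unused: y, z, u, w, v, x1, y1, z1 — weakening required)
unrestricted ✓ (typability at (T1 → T1) → T2 → T3 → T2 → T3 → T3 → T3 → T1 → T3 is all that's needed)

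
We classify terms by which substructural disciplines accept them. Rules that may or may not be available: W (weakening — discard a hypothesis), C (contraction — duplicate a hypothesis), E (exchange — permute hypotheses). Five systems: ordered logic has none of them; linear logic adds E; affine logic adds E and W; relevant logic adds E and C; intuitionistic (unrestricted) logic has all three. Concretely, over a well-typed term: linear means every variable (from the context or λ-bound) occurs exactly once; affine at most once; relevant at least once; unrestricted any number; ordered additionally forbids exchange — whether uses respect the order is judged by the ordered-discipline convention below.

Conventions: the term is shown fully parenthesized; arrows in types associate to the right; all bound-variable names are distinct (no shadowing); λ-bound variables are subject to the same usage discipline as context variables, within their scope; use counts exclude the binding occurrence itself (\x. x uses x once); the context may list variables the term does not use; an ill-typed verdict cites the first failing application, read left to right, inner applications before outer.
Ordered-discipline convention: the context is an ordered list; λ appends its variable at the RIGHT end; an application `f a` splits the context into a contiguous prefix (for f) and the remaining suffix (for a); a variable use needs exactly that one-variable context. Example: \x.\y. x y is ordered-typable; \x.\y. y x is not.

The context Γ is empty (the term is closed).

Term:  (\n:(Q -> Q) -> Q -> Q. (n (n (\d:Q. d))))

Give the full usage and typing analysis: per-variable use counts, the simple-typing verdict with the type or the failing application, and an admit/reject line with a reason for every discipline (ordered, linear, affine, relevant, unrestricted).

counts: n [bound]: 2×; d [bound]: 1×
left-to-right use order: n, n, d
typing: well-typed at ((Q -> Q) -> Q -> Q) -> Q -> Q
ordered ✗ (repeated use of n ×2)
linear ✗ (repeated use of n ×2)
affine ✗ (repeated use of n ×2)
relevant ✓ (every one of n, d appears)
unrestricted ✓ (type-checks (((Q -> Q) -> Q -> Q) -> Q -> Q) and nothing is barred)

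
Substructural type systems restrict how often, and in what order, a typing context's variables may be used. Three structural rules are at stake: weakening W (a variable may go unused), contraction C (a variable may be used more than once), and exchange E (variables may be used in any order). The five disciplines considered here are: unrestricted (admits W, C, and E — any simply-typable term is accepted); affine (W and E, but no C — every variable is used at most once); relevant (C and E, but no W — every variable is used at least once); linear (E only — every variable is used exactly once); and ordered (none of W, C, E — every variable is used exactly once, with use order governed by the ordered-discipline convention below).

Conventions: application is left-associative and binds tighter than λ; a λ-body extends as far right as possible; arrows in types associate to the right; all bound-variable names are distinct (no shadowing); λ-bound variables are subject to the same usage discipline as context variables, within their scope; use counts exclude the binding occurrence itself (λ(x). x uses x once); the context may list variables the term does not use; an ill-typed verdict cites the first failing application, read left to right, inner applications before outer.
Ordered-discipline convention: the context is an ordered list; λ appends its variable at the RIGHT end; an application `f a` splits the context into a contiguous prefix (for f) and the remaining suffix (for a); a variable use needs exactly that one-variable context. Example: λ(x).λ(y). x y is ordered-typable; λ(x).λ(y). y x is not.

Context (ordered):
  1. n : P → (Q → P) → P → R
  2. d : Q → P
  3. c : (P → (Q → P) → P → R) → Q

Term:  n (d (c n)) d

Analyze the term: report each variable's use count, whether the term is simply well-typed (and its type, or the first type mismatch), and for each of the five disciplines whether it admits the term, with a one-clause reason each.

usage: n: 2; d: 2; c: 1
use order (left to right): n, d, c, n, d
typing: ✓ — P → R
ordered: ✗, n ×2, d ×2 used more than once (contraction)
linear: ✗, n ×2, d ×2 used more than once (contraction)
affine: ✗, n ×2, d ×2 used more than once (contraction)
relevant: ✓, n, d, c: all used, weakening unneeded
unrestricted: ✓, simply typable at P → R; W, C, E all held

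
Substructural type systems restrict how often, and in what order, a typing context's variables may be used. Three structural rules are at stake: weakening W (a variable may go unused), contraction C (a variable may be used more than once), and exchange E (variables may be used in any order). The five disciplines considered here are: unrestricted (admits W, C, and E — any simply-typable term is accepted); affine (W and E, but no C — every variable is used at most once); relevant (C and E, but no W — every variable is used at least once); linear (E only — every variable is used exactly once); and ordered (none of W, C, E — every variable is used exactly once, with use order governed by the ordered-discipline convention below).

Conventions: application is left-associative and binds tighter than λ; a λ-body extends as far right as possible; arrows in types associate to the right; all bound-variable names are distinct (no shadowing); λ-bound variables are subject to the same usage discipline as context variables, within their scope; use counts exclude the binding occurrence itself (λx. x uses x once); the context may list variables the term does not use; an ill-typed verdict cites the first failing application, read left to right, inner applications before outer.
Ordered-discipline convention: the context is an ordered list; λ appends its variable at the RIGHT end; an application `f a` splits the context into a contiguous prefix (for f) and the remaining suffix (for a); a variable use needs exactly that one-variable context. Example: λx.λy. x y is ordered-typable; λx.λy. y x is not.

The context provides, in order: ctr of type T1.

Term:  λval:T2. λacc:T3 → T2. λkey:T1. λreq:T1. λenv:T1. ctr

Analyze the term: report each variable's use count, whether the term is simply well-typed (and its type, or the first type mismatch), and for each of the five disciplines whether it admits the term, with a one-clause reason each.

usage: ctr=1; val (bound)=0; acc (bound)=0; key (bound)=0; req (bound)=0; env (bound)=0
order of uses: ctr
typing: ✓ — T2 → (T3 → T2) → T1 → T1 → T1 → T1
ordered ✗ (unused: val, acc, key, req, env — weakening required)
linear ✗ (unused: val, acc, key, req, env — weakening required)
affine ✓ (no duplicate uses among ctr, val, acc, key, req, env)
relevant ✗ (unused: val, acc, key, req, env — weakening required)
unrestricted ✓ (type-checks (T2 → (T3 → T2) → T1 → T1 → T1 → T1) and nothing is barred)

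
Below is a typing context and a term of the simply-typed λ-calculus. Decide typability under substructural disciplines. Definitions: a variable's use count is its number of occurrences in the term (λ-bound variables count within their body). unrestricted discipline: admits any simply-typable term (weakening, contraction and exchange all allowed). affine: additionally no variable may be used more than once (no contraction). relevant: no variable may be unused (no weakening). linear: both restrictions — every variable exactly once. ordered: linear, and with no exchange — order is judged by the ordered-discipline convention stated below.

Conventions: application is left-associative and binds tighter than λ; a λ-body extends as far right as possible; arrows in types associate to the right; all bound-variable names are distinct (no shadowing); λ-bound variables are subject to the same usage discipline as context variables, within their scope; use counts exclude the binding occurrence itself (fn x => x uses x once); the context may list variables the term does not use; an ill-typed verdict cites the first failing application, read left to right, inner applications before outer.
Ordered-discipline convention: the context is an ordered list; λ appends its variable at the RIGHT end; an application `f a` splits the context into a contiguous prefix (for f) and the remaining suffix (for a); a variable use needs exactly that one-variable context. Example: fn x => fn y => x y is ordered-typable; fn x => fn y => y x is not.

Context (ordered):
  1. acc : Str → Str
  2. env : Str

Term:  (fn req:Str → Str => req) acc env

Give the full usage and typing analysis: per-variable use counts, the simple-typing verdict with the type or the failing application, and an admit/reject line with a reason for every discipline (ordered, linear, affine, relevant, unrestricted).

use counts: acc: 1, env: 1, req (λ-bound): 1
order of uses: req, acc, env
typing: the term checks, with type Str
ordered ✓ (single-use (acc, env, req), ordered derivation ok)
linear ✓ (each of acc, env, req used exactly once)
affine ✓ (at most one use each (acc, env, req))
relevant ✓ (none of acc, env, req goes unused)
unrestricted ✓ (typability at Str is all that's needed)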